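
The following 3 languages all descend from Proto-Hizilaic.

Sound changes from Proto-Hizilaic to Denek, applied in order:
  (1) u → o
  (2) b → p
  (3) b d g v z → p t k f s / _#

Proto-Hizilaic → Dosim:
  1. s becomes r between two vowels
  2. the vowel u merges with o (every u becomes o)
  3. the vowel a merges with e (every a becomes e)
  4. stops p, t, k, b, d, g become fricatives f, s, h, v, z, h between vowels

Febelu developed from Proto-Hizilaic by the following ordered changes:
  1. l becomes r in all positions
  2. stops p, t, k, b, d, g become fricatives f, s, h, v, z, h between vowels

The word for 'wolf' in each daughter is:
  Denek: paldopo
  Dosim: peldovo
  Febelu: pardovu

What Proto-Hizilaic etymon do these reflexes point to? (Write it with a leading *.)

*paldobu

Position 3: Denek has l, Dosim has l, Febelu has r. Denek preserves l here (none of its changes turn any other segment into l), so the proto-segment is *l.
Position 2: Denek has a, Dosim has e, Febelu has a. Denek preserves a here (none of its changes turn any other segment into a), so the proto-segment is *a.
Position 6: Denek has p, Dosim has v, Febelu has v. Taking the neighbouring segments as reconstructed: Denek p could go back to *p or *b; Dosim v could go back to *b or *v; Febelu v could go back to *b or *v — the one source consistent with every daughter is *b.
This points to *paldobu. Verify forward in each daughter:
Denek: *paldobu
  paldobu → paldobo   [vowel merger]
  paldobo → paldopo   [unconditioned shift]
  paldopo (rule 3 does not apply)
  giving Denek paldopo.
Dosim: start from *paldobu.
  rule 1: no change — paldobu
  rule 2 (vowel merger): paldobu → paldobo
  rule 3 (vowel merger): paldobo → peldobo
  rule 4 (intervocalic lenition): peldobo → peldovo
  ⇒ Dosim peldovo
Febelu: start from *paldobu.
  rule 1 (unconditioned shift): paldobu → pardobu
  rule 2 (intervocalic lenition): pardobu → pardovu
  ⇒ Febelu pardovu
No other proto-form is consistent with every reflex, so the reconstruction is *paldobu.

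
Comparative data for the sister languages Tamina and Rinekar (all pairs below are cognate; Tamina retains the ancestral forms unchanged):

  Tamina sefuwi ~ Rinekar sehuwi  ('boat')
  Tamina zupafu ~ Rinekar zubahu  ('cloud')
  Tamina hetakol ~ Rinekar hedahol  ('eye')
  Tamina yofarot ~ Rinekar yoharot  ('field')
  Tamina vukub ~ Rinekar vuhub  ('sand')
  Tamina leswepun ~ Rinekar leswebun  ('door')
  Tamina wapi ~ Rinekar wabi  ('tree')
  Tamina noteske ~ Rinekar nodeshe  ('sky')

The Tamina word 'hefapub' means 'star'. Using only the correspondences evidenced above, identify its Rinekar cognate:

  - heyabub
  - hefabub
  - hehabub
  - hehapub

yofarot ~ yoharot — Tamina f corresponds to Rinekar h between vowels (before a back vowel).
leswepun ~ leswebun — Tamina p corresponds to Rinekar b between vowels (before a back vowel).
Applying these to Tamina 'hefapub':
  hefapub → hehapub   (f→h between vowels (before a back vowel))
  hehapub → hehabub   (p→b between vowels (before a back vowel))
So the Rinekar cognate is 'hehabub'.

hehabub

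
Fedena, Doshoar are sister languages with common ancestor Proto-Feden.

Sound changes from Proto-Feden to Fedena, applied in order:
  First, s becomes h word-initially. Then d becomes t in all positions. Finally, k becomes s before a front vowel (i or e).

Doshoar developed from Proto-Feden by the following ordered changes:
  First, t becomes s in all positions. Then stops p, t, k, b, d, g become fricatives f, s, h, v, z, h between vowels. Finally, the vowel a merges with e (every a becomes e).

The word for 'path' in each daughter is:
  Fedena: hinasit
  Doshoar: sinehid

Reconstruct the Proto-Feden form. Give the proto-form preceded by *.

*sinakid

Position 4: Fedena has a, Doshoar has e. Fedena preserves a here (none of its changes turn any other segment into a), so the proto-segment is *a.
Position 5: Fedena has s, Doshoar has h. Taking the neighbouring segments as reconstructed: Fedena s could go back to *k or *s; Doshoar h could go back to *k or *g or *h — the one source consistent with every daughter is *k.
Continuing position by position gives *sinakid; check it forward:
Fedena: start from *sinakid.
  rule 1 (debuccalisation): sinakid → hinakid
  rule 2 (unconditioned shift): hinakid → hinakit
  rule 3 (palatalisation): hinakit → hinasit
  ⇒ Fedena hinasit
Doshoar: *sinakid > sinahid > sinehid  (by intervocalic lenition, vowel merger)
No other proto-form is consistent with every reflex, so the reconstruction is *sinakid.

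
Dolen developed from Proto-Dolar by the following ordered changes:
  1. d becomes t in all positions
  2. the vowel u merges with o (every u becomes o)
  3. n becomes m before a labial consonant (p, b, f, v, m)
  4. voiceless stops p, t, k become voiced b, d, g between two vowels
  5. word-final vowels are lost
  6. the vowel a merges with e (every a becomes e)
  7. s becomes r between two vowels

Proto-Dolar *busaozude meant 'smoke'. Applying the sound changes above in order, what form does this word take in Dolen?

Dolen: *busaozude > busaozute > bosaozote > bosaozode > bosaozod > boseozod > boreozod  (by unconditioned shift, vowel merger, intervocalic voicing, apocope, vowel merger, rhotacism)

boreozod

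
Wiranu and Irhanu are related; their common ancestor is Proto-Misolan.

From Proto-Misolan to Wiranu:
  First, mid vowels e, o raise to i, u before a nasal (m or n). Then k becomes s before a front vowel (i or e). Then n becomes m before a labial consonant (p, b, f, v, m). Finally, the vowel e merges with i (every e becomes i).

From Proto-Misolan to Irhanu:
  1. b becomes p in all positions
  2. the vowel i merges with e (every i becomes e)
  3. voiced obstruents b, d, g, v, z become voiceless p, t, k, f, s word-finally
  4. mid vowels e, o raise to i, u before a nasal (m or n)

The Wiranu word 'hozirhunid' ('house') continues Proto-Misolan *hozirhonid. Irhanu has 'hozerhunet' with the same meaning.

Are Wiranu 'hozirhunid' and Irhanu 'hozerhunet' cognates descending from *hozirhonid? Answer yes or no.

yes

Derive the expected Irhanu reflex of *hozirhonid:
Irhanu: start from *hozirhonid.
  rule 1: no change — hozirhonid
  rule 2 (vowel merger): hozirhonid → hozerhoned
  rule 3 (final devoicing): hozerhoned → hozerhonet
  rule 4 (pre-nasal raising): hozerhonet → hozerhunet
  ⇒ Irhanu hozerhunet
Irhanu 'hozerhunet' matches the regular reflex exactly, so the pair is cognate.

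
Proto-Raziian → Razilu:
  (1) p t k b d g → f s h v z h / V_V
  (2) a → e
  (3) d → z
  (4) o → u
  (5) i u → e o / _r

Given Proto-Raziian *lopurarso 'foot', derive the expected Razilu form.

Razilu: *lopurarso
  lopurarso → lofurarso   [intervocalic lenition]
  lofurarso → lofurerso   [vowel merger]
  lofurerso (rule 3 does not apply)
  lofurerso → lufurersu   [vowel merger]
  lufurersu → luforersu   [pre-rhotic lowering]
  giving Razilu luforersu.

luforersu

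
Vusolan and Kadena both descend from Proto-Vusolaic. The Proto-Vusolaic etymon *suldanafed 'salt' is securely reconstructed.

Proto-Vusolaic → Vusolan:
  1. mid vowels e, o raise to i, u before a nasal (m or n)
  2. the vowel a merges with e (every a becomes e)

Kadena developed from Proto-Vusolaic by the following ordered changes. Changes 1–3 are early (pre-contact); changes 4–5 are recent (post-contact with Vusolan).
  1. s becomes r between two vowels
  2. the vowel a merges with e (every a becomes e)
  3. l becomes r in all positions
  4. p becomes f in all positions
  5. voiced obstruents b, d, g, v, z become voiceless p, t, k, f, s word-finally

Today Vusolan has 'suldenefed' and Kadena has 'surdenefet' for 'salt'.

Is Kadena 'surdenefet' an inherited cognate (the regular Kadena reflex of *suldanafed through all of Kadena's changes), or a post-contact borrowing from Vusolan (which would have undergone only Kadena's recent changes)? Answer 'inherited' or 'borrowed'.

If inherited, *suldanafed would pass through all of Kadena's changes:
Kadena: *suldanafed
  suldanafed (rule 1 does not apply)
  suldanafed → suldenefed   [vowel merger]
  suldenefed → surdenefed   [unconditioned shift]
  surdenefed (rule 4 does not apply)
  surdenefed → surdenefet   [final devoicing]
  giving Kadena surdenefet.
If borrowed from Vusolan 'suldenefed' after the early changes, it would undergo only the recent ones:
  rule 4 (unconditioned shift): no change (suldenefed)
  rule 5 (final devoicing): suldenefed → suldenefet
  ⇒ as a loan: suldenefet
Kadena 'surdenefet' matches the inherited outcome exactly, so it is an inherited cognate, not a loan.

inherited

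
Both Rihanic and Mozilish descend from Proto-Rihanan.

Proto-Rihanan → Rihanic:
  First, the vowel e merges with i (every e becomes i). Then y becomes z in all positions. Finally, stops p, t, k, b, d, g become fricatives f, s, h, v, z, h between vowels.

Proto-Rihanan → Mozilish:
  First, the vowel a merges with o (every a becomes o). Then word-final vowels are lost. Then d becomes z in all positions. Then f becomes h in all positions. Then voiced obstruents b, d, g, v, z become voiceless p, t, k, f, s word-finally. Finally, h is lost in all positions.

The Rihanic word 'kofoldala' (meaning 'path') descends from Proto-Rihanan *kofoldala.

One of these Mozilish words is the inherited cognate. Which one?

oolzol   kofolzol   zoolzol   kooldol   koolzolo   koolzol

koolzol

Mozilish: *kofoldala > kofoldolo > kofoldol > kofolzol > koholzol > koolzol  (by vowel merger, apocope, unconditioned shift, unconditioned shift, h-loss)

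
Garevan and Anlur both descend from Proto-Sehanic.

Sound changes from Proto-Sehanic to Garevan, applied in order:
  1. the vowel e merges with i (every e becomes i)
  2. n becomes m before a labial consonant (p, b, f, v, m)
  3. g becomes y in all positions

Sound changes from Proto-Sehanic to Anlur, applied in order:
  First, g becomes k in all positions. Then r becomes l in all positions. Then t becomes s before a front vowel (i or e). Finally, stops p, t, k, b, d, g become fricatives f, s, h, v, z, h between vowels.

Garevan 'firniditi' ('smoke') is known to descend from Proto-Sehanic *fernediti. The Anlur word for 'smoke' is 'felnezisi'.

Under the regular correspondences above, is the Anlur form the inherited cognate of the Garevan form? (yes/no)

Derive the expected Anlur reflex of *fernediti:
Anlur: *fernediti > felnediti > felnedisi > felnezisi  (by unconditioned shift, palatalisation, intervocalic lenition)
Anlur 'felnezisi' matches the regular reflex exactly, so the pair is cognate.

yes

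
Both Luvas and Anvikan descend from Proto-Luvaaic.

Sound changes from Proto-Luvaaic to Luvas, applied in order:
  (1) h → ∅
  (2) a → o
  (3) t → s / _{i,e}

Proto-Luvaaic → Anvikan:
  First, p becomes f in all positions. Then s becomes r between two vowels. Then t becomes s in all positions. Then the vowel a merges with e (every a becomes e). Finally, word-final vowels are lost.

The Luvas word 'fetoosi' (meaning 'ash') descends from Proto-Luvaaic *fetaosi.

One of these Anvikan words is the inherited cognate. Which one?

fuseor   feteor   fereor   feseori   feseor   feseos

Anvikan: *fetaosi > fetaori > fesaori > feseori > feseor  (by rhotacism, unconditioned shift, vowel merger, apocope)

feseor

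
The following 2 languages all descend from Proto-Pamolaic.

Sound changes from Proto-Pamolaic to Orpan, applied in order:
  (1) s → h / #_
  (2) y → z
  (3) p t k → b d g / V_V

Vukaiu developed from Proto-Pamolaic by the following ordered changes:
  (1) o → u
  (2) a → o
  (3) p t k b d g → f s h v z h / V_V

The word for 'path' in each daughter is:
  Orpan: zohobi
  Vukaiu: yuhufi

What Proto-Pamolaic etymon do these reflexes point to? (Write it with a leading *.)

*yohopi

Position 1: Orpan has z, Vukaiu has y. Vukaiu preserves y here (none of its changes turn any other segment into y), so the proto-segment is *y.
Position 2: Orpan has o, Vukaiu has u. Orpan preserves o here (none of its changes turn any other segment into o), so the proto-segment is *o.
This points to *yohopi. Verify forward in each daughter:
Orpan: start from *yohopi.
  rule 1: no change — yohopi
  rule 2 (unconditioned shift): yohopi → zohopi
  rule 3 (intervocalic voicing): zohopi → zohobi
  ⇒ Orpan zohobi
Vukaiu: *yohopi
  yohopi → yuhupi   [vowel merger]
  yuhupi (rule 2 does not apply)
  yuhupi → yuhufi   [intervocalic lenition]
  giving Vukaiu yuhufi.
Only *yohopi yields all of Orpan zohobi, Vukaiu yuhufi.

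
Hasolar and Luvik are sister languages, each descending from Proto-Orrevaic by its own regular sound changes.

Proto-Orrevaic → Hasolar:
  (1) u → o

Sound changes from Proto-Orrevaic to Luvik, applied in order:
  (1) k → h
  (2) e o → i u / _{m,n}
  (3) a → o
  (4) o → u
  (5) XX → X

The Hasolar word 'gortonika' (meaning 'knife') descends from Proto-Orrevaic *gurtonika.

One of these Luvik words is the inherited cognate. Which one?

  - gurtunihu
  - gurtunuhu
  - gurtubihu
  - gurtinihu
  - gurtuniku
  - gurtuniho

Luvik: start from *gurtonika.
  rule 1 (unconditioned shift): gurtonika → gurtoniha
  rule 2 (pre-nasal raising): gurtoniha → gurtuniha
  rule 3 (vowel merger): gurtuniha → gurtuniho
  rule 4 (vowel merger): gurtuniho → gurtunihu
  rule 5: no change — gurtunihu
  ⇒ Luvik gurtunihu
The other candidates each miss or misapply at least one Luvik change.

gurtunihu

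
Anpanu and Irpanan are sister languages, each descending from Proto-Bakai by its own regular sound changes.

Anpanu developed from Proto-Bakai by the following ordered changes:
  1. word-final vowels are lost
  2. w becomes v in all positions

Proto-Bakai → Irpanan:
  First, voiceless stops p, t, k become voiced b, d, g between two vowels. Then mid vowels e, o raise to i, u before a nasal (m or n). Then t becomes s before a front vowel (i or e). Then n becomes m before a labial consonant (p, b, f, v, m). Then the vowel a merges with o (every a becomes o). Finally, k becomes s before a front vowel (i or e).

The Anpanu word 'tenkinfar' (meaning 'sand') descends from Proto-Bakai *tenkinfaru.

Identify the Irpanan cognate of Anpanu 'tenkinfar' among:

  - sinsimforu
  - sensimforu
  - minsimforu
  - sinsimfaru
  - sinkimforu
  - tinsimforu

Irpanan: *tenkinfaru > tinkinfaru > sinkinfaru > sinkimfaru > sinkimforu > sinsimforu  (by pre-nasal raising, palatalisation, nasal place assimilation, vowel merger, palatalisation)
Only 'sinsimforu' matches the regular Irpanan development of *tenkinfaru.

sinsimforu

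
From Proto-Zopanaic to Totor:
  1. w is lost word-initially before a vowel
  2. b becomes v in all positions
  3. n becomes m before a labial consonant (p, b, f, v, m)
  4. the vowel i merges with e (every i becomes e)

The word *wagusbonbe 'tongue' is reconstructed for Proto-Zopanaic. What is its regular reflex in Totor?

agusvomve

Totor: *wagusbonbe > agusbonbe > agusvonve > agusvomve  (by glide loss, unconditioned shift, nasal place assimilation)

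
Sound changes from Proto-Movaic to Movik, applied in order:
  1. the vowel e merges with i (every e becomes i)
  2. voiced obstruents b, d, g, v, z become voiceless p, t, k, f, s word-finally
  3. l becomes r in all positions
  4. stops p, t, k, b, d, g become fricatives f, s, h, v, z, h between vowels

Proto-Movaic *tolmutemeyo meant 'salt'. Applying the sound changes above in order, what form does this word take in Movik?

tormusimiyo

Movik: *tolmutemeyo
  tolmutemeyo → tolmutimiyo   [vowel merger]
  tolmutimiyo (rule 2 does not apply)
  tolmutimiyo → tormutimiyo   [unconditioned shift]
  tormutimiyo → tormusimiyo   [intervocalic lenition]
  giving Movik tormusimiyo.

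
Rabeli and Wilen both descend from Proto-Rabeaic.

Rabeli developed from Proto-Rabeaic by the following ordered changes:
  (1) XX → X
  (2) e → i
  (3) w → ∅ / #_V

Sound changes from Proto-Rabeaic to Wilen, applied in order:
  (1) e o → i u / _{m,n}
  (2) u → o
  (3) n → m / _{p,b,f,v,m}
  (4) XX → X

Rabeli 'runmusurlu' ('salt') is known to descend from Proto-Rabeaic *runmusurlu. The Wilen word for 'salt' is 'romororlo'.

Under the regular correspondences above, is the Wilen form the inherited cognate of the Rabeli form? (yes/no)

Derive the expected Wilen reflex of *runmusurlu:
Wilen: *runmusurlu > ronmosorlo > rommosorlo > romosorlo  (by vowel merger, nasal place assimilation, degemination)
The regular Wilen reflex would be 'romosorlo', but the attested form is 'romororlo'. The correspondence is irregular, so they are not cognates (the Wilen form has a different source).

no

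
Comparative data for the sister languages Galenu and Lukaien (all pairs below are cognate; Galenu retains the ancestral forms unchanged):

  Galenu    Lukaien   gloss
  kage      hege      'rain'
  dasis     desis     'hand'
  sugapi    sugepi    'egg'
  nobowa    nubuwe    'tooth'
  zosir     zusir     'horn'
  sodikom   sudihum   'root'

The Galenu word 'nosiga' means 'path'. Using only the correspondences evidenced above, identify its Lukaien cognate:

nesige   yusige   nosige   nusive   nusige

nobowa ~ nubuwe, zosir ~ zusir — Galenu o corresponds to Lukaien u after a consonant, before a consonant other than r, m, n, p, b, f, v.
nobowa ~ nubuwe — Galenu a corresponds to Lukaien e word-finally.
Applying these to Galenu 'nosiga':
  nosiga → nusiga   (o→u after a consonant, before a consonant other than r, m, n, p, b, f, v)
  nusiga → nusige   (a→e word-finally)
So the Lukaien cognate is 'nusige'.

nusige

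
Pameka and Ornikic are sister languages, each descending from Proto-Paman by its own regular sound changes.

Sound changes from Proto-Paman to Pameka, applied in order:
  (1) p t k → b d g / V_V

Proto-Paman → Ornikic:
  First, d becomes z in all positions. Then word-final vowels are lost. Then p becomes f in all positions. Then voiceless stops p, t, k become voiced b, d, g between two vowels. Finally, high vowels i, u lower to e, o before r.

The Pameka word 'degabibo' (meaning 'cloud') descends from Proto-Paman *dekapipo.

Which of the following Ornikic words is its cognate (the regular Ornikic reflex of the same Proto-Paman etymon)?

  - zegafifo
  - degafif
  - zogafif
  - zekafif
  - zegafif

Ornikic: *dekapipo
  dekapipo → zekapipo   [unconditioned shift]
  zekapipo → zekapip   [apocope]
  zekapip → zekafif   [unconditioned shift]
  zekafif → zegafif   [intervocalic voicing]
  zegafif (rule 5 does not apply)
  giving Ornikic zegafif.
Among the options, 'zegafif' alone shows every Ornikic change applied in order.

zegafif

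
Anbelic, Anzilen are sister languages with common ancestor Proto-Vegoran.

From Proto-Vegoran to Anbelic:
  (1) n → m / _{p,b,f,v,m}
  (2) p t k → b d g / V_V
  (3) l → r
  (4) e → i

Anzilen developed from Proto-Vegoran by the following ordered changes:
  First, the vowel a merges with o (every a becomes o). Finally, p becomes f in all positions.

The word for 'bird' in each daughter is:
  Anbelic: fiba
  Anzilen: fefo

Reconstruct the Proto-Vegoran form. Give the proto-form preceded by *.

Position 3: Anbelic has b, Anzilen has f. Taking the neighbouring segments as reconstructed: Anbelic b could go back to *p or *b; Anzilen f could go back to *p or *f — the one source consistent with every daughter is *p.
Position 2: Anbelic has i, Anzilen has e. Anzilen preserves e here (none of its changes turn any other segment into e), so the proto-segment is *e.
Position 4: Anbelic has a, Anzilen has o. Anbelic preserves a here (none of its changes turn any other segment into a), so the proto-segment is *a.
This points to *fepa. Verify forward in each daughter:
Anbelic: start from *fepa.
  rule 1: no change — fepa
  rule 2 (intervocalic voicing): fepa → feba
  rule 3: no change — feba
  rule 4 (vowel merger): feba → fiba
  ⇒ Anbelic fiba
Anzilen: start from *fepa.
  rule 1 (vowel merger): fepa → fepo
  rule 2 (unconditioned shift): fepo → fefo
  ⇒ Anzilen fefo
No other proto-form is consistent with every reflex, so the reconstruction is *fepa.

*fepa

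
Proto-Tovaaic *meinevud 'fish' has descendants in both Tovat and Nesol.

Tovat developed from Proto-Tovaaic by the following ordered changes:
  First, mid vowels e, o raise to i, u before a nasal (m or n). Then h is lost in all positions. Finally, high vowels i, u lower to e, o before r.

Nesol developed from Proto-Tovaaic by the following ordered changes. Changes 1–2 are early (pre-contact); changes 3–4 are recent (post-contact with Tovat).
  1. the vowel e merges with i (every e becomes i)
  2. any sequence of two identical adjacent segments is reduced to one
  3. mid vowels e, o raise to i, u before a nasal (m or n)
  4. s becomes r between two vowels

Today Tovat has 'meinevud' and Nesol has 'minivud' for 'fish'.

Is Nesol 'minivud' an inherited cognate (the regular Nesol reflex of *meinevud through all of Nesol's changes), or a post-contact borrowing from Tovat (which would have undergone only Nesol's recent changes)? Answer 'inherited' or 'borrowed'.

inherited

If inherited, *meinevud would pass through all of Nesol's changes:
Nesol: start from *meinevud.
  rule 1 (vowel merger): meinevud → miinivud
  rule 2 (degemination): miinivud → minivud
  rule 3: no change — minivud
  rule 4: no change — minivud
  ⇒ Nesol minivud
If borrowed from Tovat 'meinevud' after the early changes, it would undergo only the recent ones:
  rule 3 (pre-nasal raising): no change (meinevud)
  rule 4 (rhotacism): no change (meinevud)
  ⇒ as a loan: meinevud
Nesol 'minivud' matches the inherited outcome exactly, so it is an inherited cognate, not a loan.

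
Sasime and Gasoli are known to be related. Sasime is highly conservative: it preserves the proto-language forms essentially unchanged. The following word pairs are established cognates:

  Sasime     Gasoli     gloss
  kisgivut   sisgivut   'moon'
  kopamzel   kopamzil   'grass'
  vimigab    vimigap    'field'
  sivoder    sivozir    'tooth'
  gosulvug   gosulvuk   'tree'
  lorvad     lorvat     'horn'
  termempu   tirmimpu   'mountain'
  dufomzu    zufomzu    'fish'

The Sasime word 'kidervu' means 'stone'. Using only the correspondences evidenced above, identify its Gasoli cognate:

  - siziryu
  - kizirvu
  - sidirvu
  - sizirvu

kisgivut ~ sisgivut — Sasime k corresponds to Gasoli s word-initially before a front vowel.
sivoder ~ sivozir — Sasime d corresponds to Gasoli z between vowels (before a front vowel).
sivoder ~ sivozir, termempu ~ tirmimpu — Sasime e corresponds to Gasoli i after a consonant, before r.
Applying these to Sasime 'kidervu':
  kidervu → sidervu   (k→s word-initially before a front vowel)
  sidervu → sizervu   (d→z between vowels (before a front vowel))
  sizervu → sizirvu   (e→i after a consonant, before r)
So the Gasoli cognate is 'sizirvu'.

sizirvu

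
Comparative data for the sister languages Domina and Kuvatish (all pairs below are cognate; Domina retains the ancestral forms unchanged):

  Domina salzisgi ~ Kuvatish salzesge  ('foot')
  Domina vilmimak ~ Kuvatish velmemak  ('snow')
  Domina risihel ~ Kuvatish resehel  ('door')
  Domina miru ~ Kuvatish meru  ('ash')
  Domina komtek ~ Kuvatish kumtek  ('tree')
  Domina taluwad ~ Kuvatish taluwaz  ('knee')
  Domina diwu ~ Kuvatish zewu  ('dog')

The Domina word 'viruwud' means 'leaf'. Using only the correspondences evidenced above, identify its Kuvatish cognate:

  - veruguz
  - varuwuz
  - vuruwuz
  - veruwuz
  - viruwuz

veruwuz

miru ~ meru — Domina i corresponds to Kuvatish e after a consonant, before r.
taluwad ~ taluwaz — Domina d corresponds to Kuvatish z word-finally.
Applying these to Domina 'viruwud':
  viruwud → veruwud   (i→e after a consonant, before r)
  veruwud → veruwuz   (d→z word-finally)
So the Kuvatish cognate is 'veruwuz'.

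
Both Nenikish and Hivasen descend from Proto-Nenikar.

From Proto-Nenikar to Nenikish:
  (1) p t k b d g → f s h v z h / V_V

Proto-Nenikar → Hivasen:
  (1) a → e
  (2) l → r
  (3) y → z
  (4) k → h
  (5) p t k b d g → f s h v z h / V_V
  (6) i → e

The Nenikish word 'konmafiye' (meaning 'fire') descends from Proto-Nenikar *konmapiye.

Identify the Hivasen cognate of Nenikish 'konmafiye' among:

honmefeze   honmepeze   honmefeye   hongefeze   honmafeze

honmefeze

Hivasen: *konmapiye > konmepiye > konmepize > honmepize > honmefize > honmefeze  (by vowel merger, unconditioned shift, unconditioned shift, intervocalic lenition, vowel merger)
Among the options, 'honmefeze' alone shows every Hivasen change applied in order.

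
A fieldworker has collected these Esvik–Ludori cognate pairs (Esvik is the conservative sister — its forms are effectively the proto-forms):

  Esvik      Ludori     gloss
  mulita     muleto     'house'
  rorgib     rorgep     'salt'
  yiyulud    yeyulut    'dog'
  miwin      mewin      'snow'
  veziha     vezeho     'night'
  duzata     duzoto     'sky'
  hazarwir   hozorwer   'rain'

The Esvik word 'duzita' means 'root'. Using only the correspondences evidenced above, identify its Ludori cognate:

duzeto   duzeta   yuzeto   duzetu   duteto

mulita ~ muleto, yiyulud ~ yeyulut — Esvik i corresponds to Ludori e after a consonant, before a consonant other than r, m, n, p, b, f, v.
mulita ~ muleto, veziha ~ vezeho — Esvik a corresponds to Ludori o word-finally.
Applying these to Esvik 'duzita':
  duzita → duzeta   (i→e after a consonant, before a consonant other than r, m, n, p, b, f, v)
  duzeta → duzeto   (a→o word-finally)
So the Ludori cognate is 'duzeto'.

duzeto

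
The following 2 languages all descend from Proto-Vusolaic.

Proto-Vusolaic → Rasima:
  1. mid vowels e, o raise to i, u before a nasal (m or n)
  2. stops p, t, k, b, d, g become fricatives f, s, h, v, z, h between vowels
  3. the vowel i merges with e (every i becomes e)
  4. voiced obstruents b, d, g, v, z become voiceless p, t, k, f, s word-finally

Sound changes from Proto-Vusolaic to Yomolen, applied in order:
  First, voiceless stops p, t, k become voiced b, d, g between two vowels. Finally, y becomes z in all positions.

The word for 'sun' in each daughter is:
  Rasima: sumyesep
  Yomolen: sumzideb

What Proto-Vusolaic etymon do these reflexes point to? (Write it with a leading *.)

Position 6: Rasima has s, Yomolen has d. Taking the neighbouring segments as reconstructed: Rasima s could go back to *t or *s; Yomolen d could go back to *t or *d — the one source consistent with every daughter is *t.
Position 8: Rasima has p, Yomolen has b. Taking the neighbouring segments as reconstructed: Rasima p could go back to *p or *b; Yomolen b can only go back to *b — the one source consistent with every daughter is *b.
Position 4: Rasima has y, Yomolen has z. Rasima preserves y here (none of its changes turn any other segment into y), so the proto-segment is *y.
Verify the candidate proto-form against each daughter:
Rasima: *sumyiteb
  sumyiteb (rule 1 does not apply)
  sumyiteb → sumyiseb   [intervocalic lenition]
  sumyiseb → sumyeseb   [vowel merger]
  sumyeseb → sumyesep   [final devoicing]
  giving Rasima sumyesep.
Yomolen: *sumyiteb > sumyideb > sumzideb  (by intervocalic voicing, unconditioned shift)
*sumyiteb is the unique common source.

*sumyiteb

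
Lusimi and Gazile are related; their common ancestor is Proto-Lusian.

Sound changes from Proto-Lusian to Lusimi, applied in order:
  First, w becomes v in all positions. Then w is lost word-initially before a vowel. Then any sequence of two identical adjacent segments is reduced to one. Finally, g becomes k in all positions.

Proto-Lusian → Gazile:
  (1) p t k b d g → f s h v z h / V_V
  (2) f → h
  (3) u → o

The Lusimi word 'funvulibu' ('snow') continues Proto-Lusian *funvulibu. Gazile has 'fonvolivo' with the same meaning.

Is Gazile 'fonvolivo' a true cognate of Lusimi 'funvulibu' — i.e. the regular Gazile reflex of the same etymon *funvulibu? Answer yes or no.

Derive the expected Gazile reflex of *funvulibu:
Gazile: start from *funvulibu.
  rule 1 (intervocalic lenition): funvulibu → funvulivu
  rule 2 (unconditioned shift): funvulivu → hunvulivu
  rule 3 (vowel merger): hunvulivu → honvolivo
  ⇒ Gazile honvolivo
The regular Gazile reflex would be 'honvolivo', but the attested form is 'fonvolivo'. The correspondence is irregular, so they are not cognates (the Gazile form has a different source).

no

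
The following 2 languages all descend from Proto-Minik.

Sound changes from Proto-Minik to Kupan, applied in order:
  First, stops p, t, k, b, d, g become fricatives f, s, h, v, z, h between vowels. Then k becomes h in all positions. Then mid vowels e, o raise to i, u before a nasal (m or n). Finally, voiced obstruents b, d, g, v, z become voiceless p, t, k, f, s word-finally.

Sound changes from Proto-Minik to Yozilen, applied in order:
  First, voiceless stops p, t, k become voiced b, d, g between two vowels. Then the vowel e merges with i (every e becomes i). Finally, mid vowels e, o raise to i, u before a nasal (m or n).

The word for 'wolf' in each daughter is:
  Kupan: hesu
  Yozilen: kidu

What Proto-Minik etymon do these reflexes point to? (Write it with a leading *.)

*ketu

Position 2: Kupan has e, Yozilen has i. Kupan preserves e here (none of its changes turn any other segment into e), so the proto-segment is *e.
Position 1: Kupan has h, Yozilen has k. Yozilen preserves k here (none of its changes turn any other segment into k), so the proto-segment is *k.
Continuing position by position gives *ketu; check it forward:
Kupan: *ketu
  ketu → kesu   [intervocalic lenition]
  kesu → hesu   [unconditioned shift]
  hesu (rule 3 does not apply)
  hesu (rule 4 does not apply)
  giving Kupan hesu.
Yozilen: *ketu > kedu > kidu  (by intervocalic voicing, vowel merger)
Only *ketu yields all of Kupan hesu, Yozilen kidu.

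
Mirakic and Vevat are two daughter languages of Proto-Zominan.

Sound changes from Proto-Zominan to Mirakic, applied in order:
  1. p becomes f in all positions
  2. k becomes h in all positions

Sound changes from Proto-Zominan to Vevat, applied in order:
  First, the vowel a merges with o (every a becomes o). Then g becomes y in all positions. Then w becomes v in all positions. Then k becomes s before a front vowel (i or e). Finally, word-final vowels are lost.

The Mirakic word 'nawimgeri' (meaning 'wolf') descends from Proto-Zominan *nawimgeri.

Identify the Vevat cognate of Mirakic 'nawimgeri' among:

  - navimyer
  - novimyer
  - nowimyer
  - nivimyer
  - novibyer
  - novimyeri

novimyer

Vevat: *nawimgeri > nowimgeri > nowimyeri > novimyeri > novimyer  (by vowel merger, unconditioned shift, unconditioned shift, apocope)
The other candidates each miss or misapply at least one Vevat change.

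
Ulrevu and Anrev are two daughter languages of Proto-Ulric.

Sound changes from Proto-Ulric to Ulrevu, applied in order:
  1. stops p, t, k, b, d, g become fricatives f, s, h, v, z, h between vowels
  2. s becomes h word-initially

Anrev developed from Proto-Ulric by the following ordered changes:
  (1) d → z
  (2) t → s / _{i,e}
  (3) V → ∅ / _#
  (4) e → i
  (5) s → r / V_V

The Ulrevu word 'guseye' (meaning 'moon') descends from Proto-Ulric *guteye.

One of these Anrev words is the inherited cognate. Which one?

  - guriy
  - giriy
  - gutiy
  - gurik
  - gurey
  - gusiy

guriy

Anrev: *guteye > guseye > gusey > gusiy > guriy  (by palatalisation, apocope, vowel merger, rhotacism)
Only 'guriy' matches the regular Anrev development of *guteye.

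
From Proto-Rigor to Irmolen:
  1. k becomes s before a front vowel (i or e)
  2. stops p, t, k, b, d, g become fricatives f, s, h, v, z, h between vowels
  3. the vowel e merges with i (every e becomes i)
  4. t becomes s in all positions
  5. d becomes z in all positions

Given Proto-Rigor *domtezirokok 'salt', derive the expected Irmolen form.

Irmolen: *domtezirokok > domtezirohok > domtizirohok > domsizirohok > zomsizirohok  (by intervocalic lenition, vowel merger, unconditioned shift, unconditioned shift)

zomsizirohok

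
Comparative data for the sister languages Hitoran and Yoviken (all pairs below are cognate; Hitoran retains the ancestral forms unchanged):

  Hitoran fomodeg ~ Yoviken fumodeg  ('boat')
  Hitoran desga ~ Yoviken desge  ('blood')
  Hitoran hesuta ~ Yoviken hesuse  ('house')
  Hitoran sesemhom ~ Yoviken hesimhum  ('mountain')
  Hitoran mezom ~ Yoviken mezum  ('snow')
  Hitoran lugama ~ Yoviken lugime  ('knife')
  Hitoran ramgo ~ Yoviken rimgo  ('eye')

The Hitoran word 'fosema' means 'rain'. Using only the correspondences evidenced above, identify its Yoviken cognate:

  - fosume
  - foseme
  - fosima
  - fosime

fosime

sesemhom ~ hesimhum — Hitoran e corresponds to Yoviken i after a consonant, before a nasal.
desga ~ desge, hesuta ~ hesuse — Hitoran a corresponds to Yoviken e word-finally.
Applying these to Hitoran 'fosema':
  fosema → fosima   (e→i after a consonant, before a nasal)
  fosima → fosime   (a→e word-finally)
So the Yoviken cognate is 'fosime'.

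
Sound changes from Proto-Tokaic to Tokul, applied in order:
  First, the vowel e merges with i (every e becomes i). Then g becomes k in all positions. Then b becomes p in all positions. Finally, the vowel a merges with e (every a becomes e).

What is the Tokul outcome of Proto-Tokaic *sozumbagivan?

Tokul: *sozumbagivan
  sozumbagivan (rule 1 does not apply)
  sozumbagivan → sozumbakivan   [unconditioned shift]
  sozumbakivan → sozumpakivan   [unconditioned shift]
  sozumpakivan → sozumpekiven   [vowel merger]
  giving Tokul sozumpekiven.

sozumpekiven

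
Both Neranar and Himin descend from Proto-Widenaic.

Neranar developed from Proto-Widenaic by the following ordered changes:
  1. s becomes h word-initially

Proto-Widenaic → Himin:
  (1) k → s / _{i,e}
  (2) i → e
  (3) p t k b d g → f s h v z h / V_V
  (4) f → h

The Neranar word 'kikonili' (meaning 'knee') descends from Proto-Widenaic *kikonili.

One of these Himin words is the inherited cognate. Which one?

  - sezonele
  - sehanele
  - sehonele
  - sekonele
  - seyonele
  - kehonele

sehonele

Himin: *kikonili > sikonili > sekonele > sehonele  (by palatalisation, vowel merger, intervocalic lenition)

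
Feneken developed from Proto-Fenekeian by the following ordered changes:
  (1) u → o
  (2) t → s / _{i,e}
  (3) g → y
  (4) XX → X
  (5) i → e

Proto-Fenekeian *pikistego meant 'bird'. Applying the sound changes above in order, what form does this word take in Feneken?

pekeseyo

Feneken: *pikistego > pikissego > pikisseyo > pikiseyo > pekeseyo  (by palatalisation, unconditioned shift, degemination, vowel merger)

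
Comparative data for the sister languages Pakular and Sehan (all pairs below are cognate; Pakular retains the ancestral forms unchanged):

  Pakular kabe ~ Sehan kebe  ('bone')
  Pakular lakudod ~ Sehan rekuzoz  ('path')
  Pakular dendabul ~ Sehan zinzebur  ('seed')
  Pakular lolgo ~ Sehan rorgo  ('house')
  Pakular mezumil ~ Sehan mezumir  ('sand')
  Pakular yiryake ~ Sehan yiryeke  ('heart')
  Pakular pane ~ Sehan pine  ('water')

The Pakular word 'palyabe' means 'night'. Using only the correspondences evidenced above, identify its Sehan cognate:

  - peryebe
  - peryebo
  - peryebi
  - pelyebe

peryebe

lakudod ~ rekuzoz, yiryake ~ yiryeke — Pakular a corresponds to Sehan e after a consonant, before a consonant other than r, m, n, p, b, f, v.
lolgo ~ rorgo — Pakular l corresponds to Sehan r after a vowel, before a consonant other than r, m, n, p, b, f, v.
kabe ~ kebe, dendabul ~ zinzebur — Pakular a corresponds to Sehan e after a consonant, before a labial obstruent.
Applying these to Pakular 'palyabe':
  palyabe → pelyabe   (a→e after a consonant, before a consonant other than r, m, n, p, b, f, v)
  pelyabe → peryabe   (l→r after a vowel, before a consonant other than r, m, n, p, b, f, v)
  peryabe → peryebe   (a→e after a consonant, before a labial obstruent)
So the Sehan cognate is 'peryebe'.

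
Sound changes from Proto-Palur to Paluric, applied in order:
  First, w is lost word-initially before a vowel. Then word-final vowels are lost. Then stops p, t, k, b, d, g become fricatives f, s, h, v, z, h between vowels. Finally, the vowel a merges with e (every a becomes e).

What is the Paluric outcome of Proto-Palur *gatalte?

Paluric: *gatalte
  gatalte (rule 1 does not apply)
  gatalte → gatalt   [apocope]
  gatalt → gasalt   [intervocalic lenition]
  gasalt → geselt   [vowel merger]
  giving Paluric geselt.

geselt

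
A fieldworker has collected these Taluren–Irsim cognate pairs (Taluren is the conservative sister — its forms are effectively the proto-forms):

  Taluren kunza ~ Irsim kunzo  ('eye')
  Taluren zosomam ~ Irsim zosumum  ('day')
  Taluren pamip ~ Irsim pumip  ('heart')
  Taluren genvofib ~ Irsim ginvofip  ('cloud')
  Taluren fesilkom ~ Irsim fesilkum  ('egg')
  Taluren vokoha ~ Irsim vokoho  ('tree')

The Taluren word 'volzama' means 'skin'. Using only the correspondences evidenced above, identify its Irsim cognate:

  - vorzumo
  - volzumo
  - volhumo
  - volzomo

volzumo

zosomam ~ zosumum, pamip ~ pumip — Taluren a corresponds to Irsim u after a consonant, before a nasal.
kunza ~ kunzo, vokoha ~ vokoho — Taluren a corresponds to Irsim o word-finally.
Applying these to Taluren 'volzama':
  volzama → volzuma   (a→u after a consonant, before a nasal)
  volzuma → volzumo   (a→o word-finally)
So the Irsim cognate is 'volzumo'.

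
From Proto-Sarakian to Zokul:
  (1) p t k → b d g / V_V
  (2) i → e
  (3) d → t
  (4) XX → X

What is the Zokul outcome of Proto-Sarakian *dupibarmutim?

tubebarmutem

Zokul: *dupibarmutim
  dupibarmutim → dubibarmudim   [intervocalic voicing]
  dubibarmudim → dubebarmudem   [vowel merger]
  dubebarmudem → tubebarmutem   [unconditioned shift]
  tubebarmutem (rule 4 does not apply)
  giving Zokul tubebarmutem.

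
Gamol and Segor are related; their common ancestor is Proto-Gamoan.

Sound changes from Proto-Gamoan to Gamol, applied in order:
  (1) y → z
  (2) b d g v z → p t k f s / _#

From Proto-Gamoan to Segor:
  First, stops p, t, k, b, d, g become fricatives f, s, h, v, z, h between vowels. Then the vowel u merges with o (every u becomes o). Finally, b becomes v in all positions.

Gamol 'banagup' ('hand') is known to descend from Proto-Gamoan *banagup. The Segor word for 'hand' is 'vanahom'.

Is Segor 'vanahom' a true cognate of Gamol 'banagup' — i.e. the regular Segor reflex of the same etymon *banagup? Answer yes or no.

no

Derive the expected Segor reflex of *banagup:
Segor: start from *banagup.
  rule 1 (intervocalic lenition): banagup → banahup
  rule 2 (vowel merger): banahup → banahop
  rule 3 (unconditioned shift): banahop → vanahop
  ⇒ Segor vanahop
The regular Segor reflex would be 'vanahop', but the attested form is 'vanahom'. The correspondence is irregular, so they are not cognates (the Segor form has a different source).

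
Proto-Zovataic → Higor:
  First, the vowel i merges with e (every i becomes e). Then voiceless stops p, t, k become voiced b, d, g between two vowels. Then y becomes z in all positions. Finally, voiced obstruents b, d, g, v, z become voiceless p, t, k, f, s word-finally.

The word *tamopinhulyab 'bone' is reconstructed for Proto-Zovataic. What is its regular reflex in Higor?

tamobenhulzap

Higor: start from *tamopinhulyab.
  rule 1 (vowel merger): tamopinhulyab → tamopenhulyab
  rule 2 (intervocalic voicing): tamopenhulyab → tamobenhulyab
  rule 3 (unconditioned shift): tamobenhulyab → tamobenhulzab
  rule 4 (final devoicing): tamobenhulzab → tamobenhulzap
  ⇒ Higor tamobenhulzap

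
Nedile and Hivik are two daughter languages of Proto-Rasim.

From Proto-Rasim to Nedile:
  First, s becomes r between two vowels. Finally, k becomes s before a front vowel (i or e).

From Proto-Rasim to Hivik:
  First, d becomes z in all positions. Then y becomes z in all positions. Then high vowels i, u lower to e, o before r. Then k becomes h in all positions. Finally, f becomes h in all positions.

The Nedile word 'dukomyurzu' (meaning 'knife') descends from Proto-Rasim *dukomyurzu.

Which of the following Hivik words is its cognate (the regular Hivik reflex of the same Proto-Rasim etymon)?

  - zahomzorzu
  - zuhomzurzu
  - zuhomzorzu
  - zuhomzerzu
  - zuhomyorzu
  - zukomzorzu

Hivik: start from *dukomyurzu.
  rule 1 (unconditioned shift): dukomyurzu → zukomyurzu
  rule 2 (unconditioned shift): zukomyurzu → zukomzurzu
  rule 3 (pre-rhotic lowering): zukomzurzu → zukomzorzu
  rule 4 (unconditioned shift): zukomzorzu → zuhomzorzu
  rule 5: no change — zuhomzorzu
  ⇒ Hivik zuhomzorzu

zuhomzorzu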